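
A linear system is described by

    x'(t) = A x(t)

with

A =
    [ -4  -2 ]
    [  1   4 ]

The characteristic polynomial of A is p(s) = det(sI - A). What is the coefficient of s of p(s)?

For a 2×2 matrix, det(sI - A) = s^2 - (tr A)s + det A.
tr A = 0, det A = -14.
So p(s) = s^2 - 14.
The coefficient of s is 0.

0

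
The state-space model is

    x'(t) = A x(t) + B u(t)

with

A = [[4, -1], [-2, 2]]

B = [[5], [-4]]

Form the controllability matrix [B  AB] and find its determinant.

6

AB = [[24], [-18]]
Controllability matrix C = [B  AB] = [[5, 24], [-4, -18]]
det(C) = 5·(-18) - 24·(-4) = -90 - (-96) = 6
Since det(C) ≠ 0, rank(C) = 2 and the system is completely controllable.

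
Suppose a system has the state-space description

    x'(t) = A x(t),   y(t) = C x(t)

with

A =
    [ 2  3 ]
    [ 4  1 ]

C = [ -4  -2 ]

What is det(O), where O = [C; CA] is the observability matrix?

24

CA = [[-16, -14]]
Observability matrix O = [C; CA] = [[-4, -2], [-16, -14]]
det(O) = (-4)·(-14) - (-2)·(-16) = 56 - 32 = 24
Since det(O) ≠ 0, rank(O) = 2 and the system is completely observable.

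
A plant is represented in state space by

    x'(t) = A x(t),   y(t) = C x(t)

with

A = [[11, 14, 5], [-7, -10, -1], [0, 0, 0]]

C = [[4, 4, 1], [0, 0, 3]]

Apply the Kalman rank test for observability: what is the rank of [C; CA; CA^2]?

CA = [[16, 16, 16], [0, 0, 0]]
CA^2 = [[64, 64, 64], [0, 0, 0]]
Observability matrix O = [C; CA; CA^2] = [[4, 4, 1], [0, 0, 3], [16, 16, 16], [0, 0, 0], [64, 64, 64], [0, 0, 0]]
The columns c1, c2, c3 of O are linearly dependent: -c1 + c2 = 0 (check each entry), so rank(O) ≤ 2.
The 2×2 minor from rows 1, 2, columns 1, 3 is 4·3 - 1·0 = 12 - 0 = 12 ≠ 0, so rank(O) = 2.
rank(O) = 2 < n = 3, so the pair (A, C) is not completely observable.

2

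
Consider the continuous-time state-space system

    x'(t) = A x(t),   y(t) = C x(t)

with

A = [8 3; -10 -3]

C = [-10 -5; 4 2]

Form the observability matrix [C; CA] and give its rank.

1

CA = [[-30, -15], [12, 6]]
Observability matrix O = [C; CA] = [[-10, -5], [4, 2], [-30, -15], [12, 6]]
Every row of O is a scalar multiple of row 1 = [-10, -5] (multipliers 1, -2/5, 3, -6/5), so the rows span a one-dimensional space.
O ≠ 0, hence rank(O) = 1.
rank(O) = 1 < n = 2, so the pair (A, C) is not completely observable.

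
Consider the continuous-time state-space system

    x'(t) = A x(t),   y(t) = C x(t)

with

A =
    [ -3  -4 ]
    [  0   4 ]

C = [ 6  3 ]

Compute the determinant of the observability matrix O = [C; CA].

CA = [[-18, -12]]
Observability matrix O = [C; CA] = [[6, 3], [-18, -12]]
det(O) = 6·(-12) - 3·(-18) = -72 - (-54) = -18
Since det(O) ≠ 0, rank(O) = 2 and the system is completely observable.

-18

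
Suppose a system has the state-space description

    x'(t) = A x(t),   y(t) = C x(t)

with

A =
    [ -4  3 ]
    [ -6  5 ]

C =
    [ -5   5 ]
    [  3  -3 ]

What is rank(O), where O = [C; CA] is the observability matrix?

CA = [[-10, 10], [6, -6]]
Observability matrix O = [C; CA] = [[-5, 5], [3, -3], [-10, 10], [6, -6]]
Every row of O is a scalar multiple of row 1 = [-5, 5] (multipliers 1, -3/5, 2, -6/5), so the rows span a one-dimensional space.
O ≠ 0, hence rank(O) = 1.
rank(O) = 1 < n = 2, so the pair (A, C) is not completely observable.

1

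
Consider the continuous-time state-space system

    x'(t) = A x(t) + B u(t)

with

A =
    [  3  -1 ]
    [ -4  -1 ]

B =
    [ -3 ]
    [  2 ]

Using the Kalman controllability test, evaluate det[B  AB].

-8

AB = [[-11], [10]]
Controllability matrix C = [B  AB] = [[-3, -11], [2, 10]]
det(C) = (-3)·10 - (-11)·2 = -30 - (-22) = -8
Since det(C) ≠ 0, rank(C) = 2 and the system is completely controllable.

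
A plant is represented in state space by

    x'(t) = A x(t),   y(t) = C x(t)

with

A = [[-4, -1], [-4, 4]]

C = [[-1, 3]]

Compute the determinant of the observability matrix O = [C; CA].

11

CA = [[-8, 13]]
Observability matrix O = [C; CA] = [[-1, 3], [-8, 13]]
det(O) = (-1)·13 - 3·(-8) = -13 - (-24) = 11
Since det(O) ≠ 0, rank(O) = 2 and the system is completely observable.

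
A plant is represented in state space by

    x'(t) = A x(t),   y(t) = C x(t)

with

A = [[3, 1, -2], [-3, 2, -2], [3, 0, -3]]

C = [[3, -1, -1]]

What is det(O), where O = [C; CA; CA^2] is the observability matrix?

-228

CA = [[9, 1, -1]]
CA^2 = [[21, 11, -17]]
Observability matrix O = [C; CA; CA^2] = [[3, -1, -1], [9, 1, -1], [21, 11, -17]]
Expanding along the first row, det(O) = 3·(1·(-17) - (-1)·11) - (-1)·(9·(-17) - (-1)·21) + (-1)·(9·11 - 1·21) = 3·(-6) - (-1)·(-132) + (-1)·78 = -228
Since det(O) ≠ 0, rank(O) = 3 and the system is completely observable.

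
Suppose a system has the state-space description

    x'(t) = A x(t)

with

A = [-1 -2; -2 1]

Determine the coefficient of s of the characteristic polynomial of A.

For a 2×2 matrix, det(sI - A) = s^2 - (tr A)s + det A.
tr A = 0, det A = -5.
So p(s) = s^2 - 5.
The coefficient of s is 0.

0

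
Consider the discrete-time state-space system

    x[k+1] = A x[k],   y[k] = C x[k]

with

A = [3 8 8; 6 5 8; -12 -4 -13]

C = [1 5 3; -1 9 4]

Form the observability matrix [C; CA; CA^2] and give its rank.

2

CA = [[-3, 21, 9], [3, 21, 12]]
CA^2 = [[9, 45, 27], [-9, 81, 36]]
Observability matrix O = [C; CA; CA^2] = [[1, 5, 3], [-1, 9, 4], [-3, 21, 9], [3, 21, 12], [9, 45, 27], [-9, 81, 36]]
The columns c1, c2, c3 of O are linearly dependent: -c1 - c2 + 2·c3 = 0 (check each entry), so rank(O) ≤ 2.
The 2×2 minor from rows 1, 2, columns 1, 2 is 1·9 - 5·(-1) = 9 - (-5) = 14 ≠ 0, so rank(O) = 2.
rank(O) = 2 < n = 3, so the pair (A, C) is not completely observable.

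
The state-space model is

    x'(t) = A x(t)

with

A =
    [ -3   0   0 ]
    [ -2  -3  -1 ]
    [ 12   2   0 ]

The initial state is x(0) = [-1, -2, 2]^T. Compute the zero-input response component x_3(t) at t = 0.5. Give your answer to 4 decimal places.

-1.9403

det(sI - A) = s^3 - (tr A)s^2 + (M11 + M22 + M33)s - det A, where Mii is the 2×2 principal minor of A obtained by deleting row i and column i.
tr A = (-3) + (-3) + 0 = -6; M11 = (-3)·0 - (-1)·2 = 0 - (-2) = 2; M22 = (-3)·0 - 0·12 = 0 - 0 = 0; M33 = (-3)·(-3) - 0·(-2) = 9 - 0 = 9; sum of minors = 11.
det A = (-3)·((-3)·0 - (-1)·2) - 0·((-2)·0 - (-1)·12) + 0·((-2)·2 - (-3)·12) = (-3)·2 - 0·12 + 0·32 = -6.
So p(s) = det(sI - A) = s^3 + 6s^2 + 11s + 6.
Rational-root test: any integer root divides 6. Testing small divisors, s = -1 works: p(-1) = -1 + 6 + (-11) + 6 = 0, so (s + 1) is a factor.
Dividing, p(s) = (s + 1)(s^2 + 5s + 6).
Factor s^2 + 5s + 6: two numbers with sum -5 and product 6 are -2 and -3, so s^2 + 5s + 6 = (s + 2)(s + 3).
Hence p(s) = (s + 1) (s + 2) (s + 3), with roots -3, -2, -1.
The eigenvalues -3, -2, -1 are distinct and real, so A is diagonalisable and x(t) = e^{At} x(0) = V diag(e^{λ_i t}) V^{-1} x(0), where the columns of V are the eigenvectors.
λ = -3: A - (-3)I = [[0, 0, 0], [-2, 0, -1], [12, 2, 3]]. v must be orthogonal to every row; (row 2) × (row 3) = [2, -6, -4], so take v_1 = [1, -3, -2]^T.
λ = -2: A - (-2)I = [[-1, 0, 0], [-2, -1, -1], [12, 2, 2]]. v must be orthogonal to every row; (row 1) × (row 2) = [0, -1, 1], so take v_2 = [0, -1, 1]^T.
λ = -1: A - (-1)I = [[-2, 0, 0], [-2, -2, -1], [12, 2, 1]]. v must be orthogonal to every row; (row 1) × (row 2) = [0, -2, 4], so take v_3 = [0, -1, 2]^T.
V = [v_1 v_2 v_3] = [[1, 0, 0], [-3, -1, -1], [-2, 1, 2]] has det V = -1, so V^{-1} = adj(V)/det V = [[1, 0, 0], [-8, -2, -1], [5, 1, 1]].
Modal coordinates z(0) = V^{-1} x(0): 1·(-1) + 0·(-2) + 0·2 = -1; (-8)·(-1) + (-2)·(-2) + (-1)·2 = 10; 5·(-1) + 1·(-2) + 1·2 = -5; so z(0) = [-1, 10, -5]^T.
x_3(t) = Σ_i (v_i)_3 · z_i(0) · e^{λ_i t} (row 3 of V times the modal terms).
x_3(0.5) = (-2)·(-1)·e^{-3·0.5} + 1·10·e^{-2·0.5} + 2·(-5)·e^{-1·0.5} = 2·0.223130 + 10·0.367879 + (-10)·0.606531 = -1.9403.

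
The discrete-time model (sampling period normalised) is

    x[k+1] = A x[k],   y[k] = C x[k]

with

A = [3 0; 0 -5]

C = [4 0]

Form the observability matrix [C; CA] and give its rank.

1

CA = [[12, 0]]
Observability matrix O = [C; CA] = [[4, 0], [12, 0]]
Every row of O is a scalar multiple of row 1 = [4, 0] (multipliers 1, 3), so the rows span a one-dimensional space.
O ≠ 0, hence rank(O) = 1.
rank(O) = 1 < n = 2, so the pair (A, C) is not completely observable.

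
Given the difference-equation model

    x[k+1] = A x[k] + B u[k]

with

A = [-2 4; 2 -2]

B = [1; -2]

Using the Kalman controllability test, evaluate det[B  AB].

AB = [[-10], [6]]
Controllability matrix C = [B  AB] = [[1, -10], [-2, 6]]
det(C) = 1·6 - (-10)·(-2) = 6 - 20 = -14
Since det(C) ≠ 0, rank(C) = 2 and the system is completely controllable.

-14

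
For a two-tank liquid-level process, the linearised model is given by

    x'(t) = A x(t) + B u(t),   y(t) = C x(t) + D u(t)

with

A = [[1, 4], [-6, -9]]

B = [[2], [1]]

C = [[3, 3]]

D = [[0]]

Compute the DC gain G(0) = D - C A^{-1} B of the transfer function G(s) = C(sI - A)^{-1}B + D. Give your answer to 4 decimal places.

G(0) = C(-A)^{-1}B + D = -C A^{-1} B + D.
det A = 15, so A^{-1} = (1/15)·adj(A) = [[-3/5, -4/15], [2/5, 1/15]]
A^{-1} B = [-22/15, 13/15]^T
C A^{-1} B = -9/5
G(0) = D - C A^{-1} B = 0 - (-9/5) = 9/5 ≈ 1.8000

1.8000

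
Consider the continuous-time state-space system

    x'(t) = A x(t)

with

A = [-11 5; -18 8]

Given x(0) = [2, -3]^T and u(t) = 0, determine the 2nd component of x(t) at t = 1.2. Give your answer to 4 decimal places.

-14.1636

det(sI - A) = s^2 - (tr A)s + det A, with tr A = (-11) + 8 = -3 and det A = (-11)·8 - 5·(-18) = -88 - (-90) = 2.
So p(s) = det(sI - A) = s^2 + 3s + 2.
Factor s^2 + 3s + 2: two numbers with sum -3 and product 2 are -1 and -2, so s^2 + 3s + 2 = (s + 1)(s + 2).
Hence p(s) = (s + 1) (s + 2), with roots -2, -1.
The eigenvalues -2, -1 are distinct and real, so A is diagonalisable and x(t) = e^{At} x(0) = V diag(e^{λ_i t}) V^{-1} x(0), where the columns of V are the eigenvectors.
λ = -2: A - (-2)I = [[-9, 5], [-18, 10]]. Row 1 gives (-9)·v1 + 5·v2 = 0, so take v_1 = [-5, -9]^T.
λ = -1: A - (-1)I = [[-10, 5], [-18, 9]]. Row 1 gives (-10)·v1 + 5·v2 = 0, so take v_2 = [1, 2]^T.
V = [v_1 v_2] = [[-5, 1], [-9, 2]] has det V = -1, so V^{-1} = adj(V)/det V = [[-2, 1], [-9, 5]].
Modal coordinates z(0) = V^{-1} x(0): (-2)·2 + 1·(-3) = -7; (-9)·2 + 5·(-3) = -33; so z(0) = [-7, -33]^T.
x_2(t) = Σ_i (v_i)_2 · z_i(0) · e^{λ_i t} (row 2 of V times the modal terms).
x_2(1.2) = (-9)·(-7)·e^{-2·1.2} + 2·(-33)·e^{-1·1.2} = 63·0.090718 + (-66)·0.301194 = -14.1636.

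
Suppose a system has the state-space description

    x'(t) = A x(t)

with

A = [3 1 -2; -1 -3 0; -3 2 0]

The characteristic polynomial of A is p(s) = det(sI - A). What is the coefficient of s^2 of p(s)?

Expand det(sI - A) for the 3×3 matrix.
p(s) = s^3 - 14s - 22.
(Check: constant term = det(-A) = (-1)^3 det A = -22; coefficient of s^2 = -tr A = 0.)
The coefficient of s^2 is 0.

0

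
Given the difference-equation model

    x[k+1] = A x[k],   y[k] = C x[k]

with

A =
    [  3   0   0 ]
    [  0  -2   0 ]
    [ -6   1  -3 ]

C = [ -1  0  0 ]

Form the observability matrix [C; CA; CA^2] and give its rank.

CA = [[-3, 0, 0]]
CA^2 = [[-9, 0, 0]]
Observability matrix O = [C; CA; CA^2] = [[-1, 0, 0], [-3, 0, 0], [-9, 0, 0]]
Every row of O is a scalar multiple of row 1 = [-1, 0, 0] (multipliers 1, 3, 9), so the rows span a one-dimensional space.
O ≠ 0, hence rank(O) = 1.
rank(O) = 1 < n = 3, so the pair (A, C) is not completely observable.

1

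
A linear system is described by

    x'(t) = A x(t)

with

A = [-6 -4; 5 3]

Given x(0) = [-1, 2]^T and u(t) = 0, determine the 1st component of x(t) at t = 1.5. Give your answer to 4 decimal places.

-0.7432

det(sI - A) = s^2 - (tr A)s + det A, with tr A = (-6) + 3 = -3 and det A = (-6)·3 - (-4)·5 = -18 - (-20) = 2.
So p(s) = det(sI - A) = s^2 + 3s + 2.
Factor s^2 + 3s + 2: two numbers with sum -3 and product 2 are -1 and -2, so s^2 + 3s + 2 = (s + 1)(s + 2).
Hence p(s) = (s + 1) (s + 2), with roots -2, -1.
The eigenvalues -2, -1 are distinct and real, so A is diagonalisable and x(t) = e^{At} x(0) = V diag(e^{λ_i t}) V^{-1} x(0), where the columns of V are the eigenvectors.
λ = -2: A - (-2)I = [[-4, -4], [5, 5]]. Row 1 gives (-4)·v1 + (-4)·v2 = 0, so take v_1 = [1, -1]^T.
λ = -1: A - (-1)I = [[-5, -4], [5, 4]]. Row 1 gives (-5)·v1 + (-4)·v2 = 0, so take v_2 = [-4, 5]^T.
V = [v_1 v_2] = [[1, -4], [-1, 5]] has det V = 1, so V^{-1} = adj(V)/det V = [[5, 4], [1, 1]].
Modal coordinates z(0) = V^{-1} x(0): 5·(-1) + 4·2 = 3; 1·(-1) + 1·2 = 1; so z(0) = [3, 1]^T.
x_1(t) = Σ_i (v_i)_1 · z_i(0) · e^{λ_i t} (row 1 of V times the modal terms).
x_1(1.5) = 1·3·e^{-2·1.5} + (-4)·1·e^{-1·1.5} = 3·0.049787 + (-4)·0.223130 = -0.7432.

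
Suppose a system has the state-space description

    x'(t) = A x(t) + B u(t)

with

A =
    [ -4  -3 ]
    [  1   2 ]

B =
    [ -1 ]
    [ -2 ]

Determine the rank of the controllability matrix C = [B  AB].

AB = [[10], [-5]]
Controllability matrix C = [B  AB] = [[-1, 10], [-2, -5]]
det(C) = (-1)·(-5) - 10·(-2) = 5 - (-20) = 25 ≠ 0, so rank(C) = 2.
rank(C) = 2 = n, so the pair (A, B) is completely controllable.

2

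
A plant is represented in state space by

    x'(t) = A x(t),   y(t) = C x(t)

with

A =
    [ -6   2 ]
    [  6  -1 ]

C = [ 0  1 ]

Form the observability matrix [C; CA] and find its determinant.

CA = [[6, -1]]
Observability matrix O = [C; CA] = [[0, 1], [6, -1]]
det(O) = 0·(-1) - 1·6 = 0 - 6 = -6
Since det(O) ≠ 0, rank(O) = 2 and the system is completely observable.

-6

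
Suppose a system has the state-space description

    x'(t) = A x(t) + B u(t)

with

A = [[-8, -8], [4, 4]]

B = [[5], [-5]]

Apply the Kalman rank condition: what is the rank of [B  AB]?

1

AB = [[0], [0]]
Controllability matrix C = [B  AB] = [[5, 0], [-5, 0]]
Every column of C is a scalar multiple of column 1 = [5, -5] (multipliers 1, 0), so the columns span a one-dimensional space.
C ≠ 0, hence rank(C) = 1.
rank(C) = 1 < n = 2, so the pair (A, B) is not completely controllable.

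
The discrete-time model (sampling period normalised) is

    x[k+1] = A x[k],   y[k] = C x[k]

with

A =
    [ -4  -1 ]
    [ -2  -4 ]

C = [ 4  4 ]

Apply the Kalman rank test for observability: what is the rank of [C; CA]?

2

CA = [[-24, -20]]
Observability matrix O = [C; CA] = [[4, 4], [-24, -20]]
det(O) = 4·(-20) - 4·(-24) = -80 - (-96) = 16 ≠ 0, so rank(O) = 2.
rank(O) = 2 = n, so the pair (A, C) is completely observable.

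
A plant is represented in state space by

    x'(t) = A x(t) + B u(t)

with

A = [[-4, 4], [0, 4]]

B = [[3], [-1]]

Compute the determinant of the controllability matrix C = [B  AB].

AB = [[-16], [-4]]
Controllability matrix C = [B  AB] = [[3, -16], [-1, -4]]
det(C) = 3·(-4) - (-16)·(-1) = -12 - 16 = -28
Since det(C) ≠ 0, rank(C) = 2 and the system is completely controllable.

-28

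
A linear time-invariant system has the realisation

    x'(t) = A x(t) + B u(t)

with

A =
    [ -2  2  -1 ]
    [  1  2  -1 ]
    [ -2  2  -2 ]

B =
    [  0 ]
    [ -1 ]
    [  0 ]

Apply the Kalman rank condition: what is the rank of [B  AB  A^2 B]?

3

AB = [[-2], [-2], [-2]]
A^2B = [[2], [-4], [4]]
Controllability matrix C = [B  AB  A^2B] = [[0, -2, 2], [-1, -2, -4], [0, -2, 4]]
det(C) = 0·((-2)·4 - (-4)·(-2)) - (-2)·((-1)·4 - (-4)·0) + 2·((-1)·(-2) - (-2)·0) = 0·(-16) - (-2)·(-4) + 2·2 = -4 ≠ 0, so rank(C) = 3.
rank(C) = 3 = n, so the pair (A, B) is completely controllable.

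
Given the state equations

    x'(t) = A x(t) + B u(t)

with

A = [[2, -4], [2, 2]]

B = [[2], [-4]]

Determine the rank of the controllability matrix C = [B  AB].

2

AB = [[20], [-4]]
Controllability matrix C = [B  AB] = [[2, 20], [-4, -4]]
det(C) = 2·(-4) - 20·(-4) = -8 - (-80) = 72 ≠ 0, so rank(C) = 2.
rank(C) = 2 = n, so the pair (A, B) is completely controllable.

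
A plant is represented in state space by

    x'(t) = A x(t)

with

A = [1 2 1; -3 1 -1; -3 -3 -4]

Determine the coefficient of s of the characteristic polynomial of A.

Expand det(sI - A) for the 3×3 matrix.
p(s) = s^3 + 2s^2 - s + 13.
(Check: constant term = det(-A) = (-1)^3 det A = 13; coefficient of s^2 = -tr A = 2.)
The coefficient of s is -1.

-1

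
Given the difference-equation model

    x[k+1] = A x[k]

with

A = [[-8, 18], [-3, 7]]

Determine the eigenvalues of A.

det(zI - A) = z^2 - (tr A)z + det A, with tr A = (-8) + 7 = -1 and det A = (-8)·7 - 18·(-3) = -56 - (-54) = -2.
So p(z) = det(zI - A) = z^2 + z - 2.
Factor z^2 + z - 2: two numbers with sum -1 and product -2 are 1 and -2, so z^2 + z - 2 = (z - 1)(z + 2).
Hence p(z) = (z - 1) (z + 2), with roots -2, 1.

-2, 1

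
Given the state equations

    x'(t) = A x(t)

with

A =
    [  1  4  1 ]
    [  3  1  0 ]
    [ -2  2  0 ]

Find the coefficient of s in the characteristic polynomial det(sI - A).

Expand det(sI - A) for the 3×3 matrix.
p(s) = s^3 - 2s^2 - 9s - 8.
(Check: constant term = det(-A) = (-1)^3 det A = -8; coefficient of s^2 = -tr A = -2.)
The coefficient of s is -9.

-9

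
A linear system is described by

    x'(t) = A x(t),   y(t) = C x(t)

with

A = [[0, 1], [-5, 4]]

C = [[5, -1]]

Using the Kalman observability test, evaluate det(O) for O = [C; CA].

CA = [[5, 1]]
Observability matrix O = [C; CA] = [[5, -1], [5, 1]]
det(O) = 5·1 - (-1)·5 = 5 - (-5) = 10
Since det(O) ≠ 0, rank(O) = 2 and the system is completely observable.

10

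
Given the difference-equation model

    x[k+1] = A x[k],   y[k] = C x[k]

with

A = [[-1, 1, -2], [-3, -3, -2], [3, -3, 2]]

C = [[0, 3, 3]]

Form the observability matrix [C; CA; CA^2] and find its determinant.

2916

CA = [[0, -18, 0]]
CA^2 = [[54, 54, 36]]
Observability matrix O = [C; CA; CA^2] = [[0, 3, 3], [0, -18, 0], [54, 54, 36]]
Expanding along the first row, det(O) = 0·((-18)·36 - 0·54) - 3·(0·36 - 0·54) + 3·(0·54 - (-18)·54) = 0·(-648) - 3·0 + 3·972 = 2916
Since det(O) ≠ 0, rank(O) = 3 and the system is completely observable.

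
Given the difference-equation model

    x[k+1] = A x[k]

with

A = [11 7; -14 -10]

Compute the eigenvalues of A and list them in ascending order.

-3, 4

det(zI - A) = z^2 - (tr A)z + det A, with tr A = 11 + (-10) = 1 and det A = 11·(-10) - 7·(-14) = -110 - (-98) = -12.
So p(z) = det(zI - A) = z^2 - z - 12.
Factor z^2 - z - 12: two numbers with sum 1 and product -12 are 4 and -3, so z^2 - z - 12 = (z - 4)(z + 3).
Hence p(z) = (z - 4) (z + 3), with roots -3, 4.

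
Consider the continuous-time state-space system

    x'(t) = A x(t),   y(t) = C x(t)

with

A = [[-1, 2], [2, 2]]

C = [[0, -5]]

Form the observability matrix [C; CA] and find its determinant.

-50

CA = [[-10, -10]]
Observability matrix O = [C; CA] = [[0, -5], [-10, -10]]
det(O) = 0·(-10) - (-5)·(-10) = 0 - 50 = -50
Since det(O) ≠ 0, rank(O) = 2 and the system is completely observable.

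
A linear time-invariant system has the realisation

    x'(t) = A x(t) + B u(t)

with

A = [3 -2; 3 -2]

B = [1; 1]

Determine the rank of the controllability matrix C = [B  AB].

AB = [[1], [1]]
Controllability matrix C = [B  AB] = [[1, 1], [1, 1]]
Every column of C is a scalar multiple of column 1 = [1, 1] (multipliers 1, 1), so the columns span a one-dimensional space.
C ≠ 0, hence rank(C) = 1.
rank(C) = 1 < n = 2, so the pair (A, B) is not completely controllable.

1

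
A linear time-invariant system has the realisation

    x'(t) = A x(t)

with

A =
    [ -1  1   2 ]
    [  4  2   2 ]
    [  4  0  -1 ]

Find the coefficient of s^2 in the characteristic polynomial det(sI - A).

Expand det(sI - A) for the 3×3 matrix.
p(s) = s^3 - 15s + 2.
(Check: constant term = det(-A) = (-1)^3 det A = 2; coefficient of s^2 = -tr A = 0.)
The coefficient of s^2 is 0.

0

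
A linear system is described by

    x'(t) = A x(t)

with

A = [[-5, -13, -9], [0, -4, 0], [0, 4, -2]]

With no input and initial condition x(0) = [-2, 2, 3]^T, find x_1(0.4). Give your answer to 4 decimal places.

-6.1989

det(sI - A) = s^3 - (tr A)s^2 + (M11 + M22 + M33)s - det A, where Mii is the 2×2 principal minor of A obtained by deleting row i and column i.
tr A = (-5) + (-4) + (-2) = -11; M11 = (-4)·(-2) - 0·4 = 8 - 0 = 8; M22 = (-5)·(-2) - (-9)·0 = 10 - 0 = 10; M33 = (-5)·(-4) - (-13)·0 = 20 - 0 = 20; sum of minors = 38.
det A = (-5)·((-4)·(-2) - 0·4) - (-13)·(0·(-2) - 0·0) + (-9)·(0·4 - (-4)·0) = (-5)·8 - (-13)·0 + (-9)·0 = -40.
So p(s) = det(sI - A) = s^3 + 11s^2 + 38s + 40.
Rational-root test: any integer root divides 40. Testing small divisors, s = -2 works: p(-2) = -8 + 44 + (-76) + 40 = 0, so (s + 2) is a factor.
Dividing, p(s) = (s + 2)(s^2 + 9s + 20).
Factor s^2 + 9s + 20: two numbers with sum -9 and product 20 are -4 and -5, so s^2 + 9s + 20 = (s + 4)(s + 5).
Hence p(s) = (s + 2) (s + 4) (s + 5), with roots -5, -4, -2.
The eigenvalues -5, -4, -2 are distinct and real, so A is diagonalisable and x(t) = e^{At} x(0) = V diag(e^{λ_i t}) V^{-1} x(0), where the columns of V are the eigenvectors.
λ = -5: A - (-5)I = [[0, -13, -9], [0, 1, 0], [0, 4, 3]]. v must be orthogonal to every row; (row 1) × (row 2) = [9, 0, 0], so take v_1 = [1, 0, 0]^T.
λ = -4: A - (-4)I = [[-1, -13, -9], [0, 0, 0], [0, 4, 2]]. v must be orthogonal to every row; (row 1) × (row 3) = [10, 2, -4], so take v_2 = [5, 1, -2]^T.
λ = -2: A - (-2)I = [[-3, -13, -9], [0, -2, 0], [0, 4, 0]]. v must be orthogonal to every row; (row 1) × (row 2) = [-18, 0, 6], so take v_3 = [-3, 0, 1]^T.
V = [v_1 v_2 v_3] = [[1, 5, -3], [0, 1, 0], [0, -2, 1]] has det V = 1, so V^{-1} = adj(V)/det V = [[1, 1, 3], [0, 1, 0], [0, 2, 1]].
Modal coordinates z(0) = V^{-1} x(0): 1·(-2) + 1·2 + 3·3 = 9; 0·(-2) + 1·2 + 0·3 = 2; 0·(-2) + 2·2 + 1·3 = 7; so z(0) = [9, 2, 7]^T.
x_1(t) = Σ_i (v_i)_1 · z_i(0) · e^{λ_i t} (row 1 of V times the modal terms).
x_1(0.4) = 1·9·e^{-5·0.4} + 5·2·e^{-4·0.4} + (-3)·7·e^{-2·0.4} = 9·0.135335 + 10·0.201897 + (-21)·0.449329 = -6.1989.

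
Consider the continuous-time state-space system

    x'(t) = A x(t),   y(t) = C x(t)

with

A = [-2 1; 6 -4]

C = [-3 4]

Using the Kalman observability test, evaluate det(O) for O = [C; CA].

-63

CA = [[30, -19]]
Observability matrix O = [C; CA] = [[-3, 4], [30, -19]]
det(O) = (-3)·(-19) - 4·30 = 57 - 120 = -63
Since det(O) ≠ 0, rank(O) = 2 and the system is completely observable.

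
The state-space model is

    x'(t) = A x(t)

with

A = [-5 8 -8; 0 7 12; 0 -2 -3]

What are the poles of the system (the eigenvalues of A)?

-5, 1, 3

det(sI - A) = s^3 - (tr A)s^2 + (M11 + M22 + M33)s - det A, where Mii is the 2×2 principal minor of A obtained by deleting row i and column i.
tr A = (-5) + 7 + (-3) = -1; M11 = 7·(-3) - 12·(-2) = -21 - (-24) = 3; M22 = (-5)·(-3) - (-8)·0 = 15 - 0 = 15; M33 = (-5)·7 - 8·0 = -35 - 0 = -35; sum of minors = -17.
det A = (-5)·(7·(-3) - 12·(-2)) - 8·(0·(-3) - 12·0) + (-8)·(0·(-2) - 7·0) = (-5)·3 - 8·0 + (-8)·0 = -15.
So p(s) = det(sI - A) = s^3 + s^2 - 17s + 15.
Rational-root test: any integer root divides 15. Testing small divisors, s = 1 works: p(1) = 1 + 1 + (-17) + 15 = 0, so (s - 1) is a factor.
Dividing, p(s) = (s - 1)(s^2 + 2s - 15).
Factor s^2 + 2s - 15: two numbers with sum -2 and product -15 are 3 and -5, so s^2 + 2s - 15 = (s - 3)(s + 5).
Hence p(s) = (s - 3) (s - 1) (s + 5), with roots -5, 1, 3.
At least one eigenvalue has non-negative real part, so the system is not asymptotically stable.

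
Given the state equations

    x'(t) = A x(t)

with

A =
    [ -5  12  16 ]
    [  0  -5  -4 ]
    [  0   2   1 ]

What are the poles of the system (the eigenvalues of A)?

-5, -3, -1

det(sI - A) = s^3 - (tr A)s^2 + (M11 + M22 + M33)s - det A, where Mii is the 2×2 principal minor of A obtained by deleting row i and column i.
tr A = (-5) + (-5) + 1 = -9; M11 = (-5)·1 - (-4)·2 = -5 - (-8) = 3; M22 = (-5)·1 - 16·0 = -5 - 0 = -5; M33 = (-5)·(-5) - 12·0 = 25 - 0 = 25; sum of minors = 23.
det A = (-5)·((-5)·1 - (-4)·2) - 12·(0·1 - (-4)·0) + 16·(0·2 - (-5)·0) = (-5)·3 - 12·0 + 16·0 = -15.
So p(s) = det(sI - A) = s^3 + 9s^2 + 23s + 15.
Rational-root test: any integer root divides 15. Testing small divisors, s = -1 works: p(-1) = -1 + 9 + (-23) + 15 = 0, so (s + 1) is a factor.
Dividing, p(s) = (s + 1)(s^2 + 8s + 15).
Factor s^2 + 8s + 15: two numbers with sum -8 and product 15 are -3 and -5, so s^2 + 8s + 15 = (s + 3)(s + 5).
Hence p(s) = (s + 1) (s + 3) (s + 5), with roots -5, -3, -1.
All eigenvalues have negative real part, so the system is asymptotically stable.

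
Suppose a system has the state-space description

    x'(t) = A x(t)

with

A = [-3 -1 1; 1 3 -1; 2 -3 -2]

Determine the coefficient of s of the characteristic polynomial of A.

-13

Expand det(sI - A) for the 3×3 matrix.
p(s) = s^3 + 2s^2 - 13s - 18.
(Check: constant term = det(-A) = (-1)^3 det A = -18; coefficient of s^2 = -tr A = 2.)
The coefficient of s is -13.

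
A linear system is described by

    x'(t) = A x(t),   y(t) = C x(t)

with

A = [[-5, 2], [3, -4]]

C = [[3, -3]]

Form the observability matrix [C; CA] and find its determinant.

CA = [[-24, 18]]
Observability matrix O = [C; CA] = [[3, -3], [-24, 18]]
det(O) = 3·18 - (-3)·(-24) = 54 - 72 = -18
Since det(O) ≠ 0, rank(O) = 2 and the system is completely observable.

-18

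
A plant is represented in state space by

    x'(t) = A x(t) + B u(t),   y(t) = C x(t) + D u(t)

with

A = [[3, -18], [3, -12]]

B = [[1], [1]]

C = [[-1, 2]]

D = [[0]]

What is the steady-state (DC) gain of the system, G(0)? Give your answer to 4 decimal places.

G(0) = C(-A)^{-1}B + D = -C A^{-1} B + D.
det A = 18, so A^{-1} = (1/18)·adj(A) = [[-2/3, 1], [-1/6, 1/6]]
A^{-1} B = [1/3, 0]^T
C A^{-1} B = -1/3
G(0) = D - C A^{-1} B = 0 - (-1/3) = 1/3 ≈ 0.3333

0.3333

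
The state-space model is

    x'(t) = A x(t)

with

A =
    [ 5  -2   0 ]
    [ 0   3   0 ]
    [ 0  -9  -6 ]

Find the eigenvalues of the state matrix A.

-6, 3, 5

det(sI - A) = s^3 - (tr A)s^2 + (M11 + M22 + M33)s - det A, where Mii is the 2×2 principal minor of A obtained by deleting row i and column i.
tr A = 5 + 3 + (-6) = 2; M11 = 3·(-6) - 0·(-9) = -18 - 0 = -18; M22 = 5·(-6) - 0·0 = -30 - 0 = -30; M33 = 5·3 - (-2)·0 = 15 - 0 = 15; sum of minors = -33.
det A = 5·(3·(-6) - 0·(-9)) - (-2)·(0·(-6) - 0·0) + 0·(0·(-9) - 3·0) = 5·(-18) - (-2)·0 + 0·0 = -90.
So p(s) = det(sI - A) = s^3 - 2s^2 - 33s + 90.
Rational-root test: any integer root divides 90. Testing small divisors, s = 3 works: p(3) = 27 + (-18) + (-99) + 90 = 0, so (s - 3) is a factor.
Dividing, p(s) = (s - 3)(s^2 + s - 30).
Factor s^2 + s - 30: two numbers with sum -1 and product -30 are 5 and -6, so s^2 + s - 30 = (s - 5)(s + 6).
Hence p(s) = (s - 5) (s - 3) (s + 6), with roots -6, 3, 5.
At least one eigenvalue has non-negative real part, so the system is not asymptotically stable.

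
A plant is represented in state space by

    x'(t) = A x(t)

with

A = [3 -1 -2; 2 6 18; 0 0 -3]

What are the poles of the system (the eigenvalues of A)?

-3, 4, 5

det(sI - A) = s^3 - (tr A)s^2 + (M11 + M22 + M33)s - det A, where Mii is the 2×2 principal minor of A obtained by deleting row i and column i.
tr A = 3 + 6 + (-3) = 6; M11 = 6·(-3) - 18·0 = -18 - 0 = -18; M22 = 3·(-3) - (-2)·0 = -9 - 0 = -9; M33 = 3·6 - (-1)·2 = 18 - (-2) = 20; sum of minors = -7.
det A = 3·(6·(-3) - 18·0) - (-1)·(2·(-3) - 18·0) + (-2)·(2·0 - 6·0) = 3·(-18) - (-1)·(-6) + (-2)·0 = -60.
So p(s) = det(sI - A) = s^3 - 6s^2 - 7s + 60.
Rational-root test: any integer root divides 60. Testing small divisors, s = -3 works: p(-3) = -27 + (-54) + 21 + 60 = 0, so (s + 3) is a factor.
Dividing, p(s) = (s + 3)(s^2 - 9s + 20).
Factor s^2 - 9s + 20: two numbers with sum 9 and product 20 are 5 and 4, so s^2 - 9s + 20 = (s - 5)(s - 4).
Hence p(s) = (s - 5) (s - 4) (s + 3), with roots -3, 4, 5.
At least one eigenvalue has non-negative real part, so the system is not asymptotically stable.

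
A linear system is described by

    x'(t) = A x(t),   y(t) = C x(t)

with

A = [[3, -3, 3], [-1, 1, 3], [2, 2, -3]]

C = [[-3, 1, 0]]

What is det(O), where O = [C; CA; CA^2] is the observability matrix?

-552

CA = [[-10, 10, -6]]
CA^2 = [[-52, 28, 18]]
Observability matrix O = [C; CA; CA^2] = [[-3, 1, 0], [-10, 10, -6], [-52, 28, 18]]
Expanding along the first row, det(O) = (-3)·(10·18 - (-6)·28) - 1·((-10)·18 - (-6)·(-52)) + 0·((-10)·28 - 10·(-52)) = (-3)·348 - 1·(-492) + 0·240 = -552
Since det(O) ≠ 0, rank(O) = 3 and the system is completely observable.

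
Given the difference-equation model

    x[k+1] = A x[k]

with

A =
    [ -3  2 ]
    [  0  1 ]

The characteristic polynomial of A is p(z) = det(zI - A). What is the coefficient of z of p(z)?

2

For a 2×2 matrix, det(zI - A) = z^2 - (tr A)z + det A.
tr A = -2, det A = -3.
So p(z) = z^2 + 2z - 3.
The coefficient of z is 2.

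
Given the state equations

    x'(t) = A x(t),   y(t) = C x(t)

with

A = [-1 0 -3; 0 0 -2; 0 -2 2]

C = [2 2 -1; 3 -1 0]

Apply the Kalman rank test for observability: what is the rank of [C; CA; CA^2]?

CA = [[-2, 2, -12], [-3, 0, -7]]
CA^2 = [[2, 24, -22], [3, 14, -5]]
Observability matrix O = [C; CA; CA^2] = [[2, 2, -1], [3, -1, 0], [-2, 2, -12], [-3, 0, -7], [2, 24, -22], [3, 14, -5]]
Take the 3×3 submatrix of O formed by rows 1, 2, 3: [[2, 2, -1], [3, -1, 0], [-2, 2, -12]]. Its determinant is 2·((-1)·(-12) - 0·2) - 2·(3·(-12) - 0·(-2)) + (-1)·(3·2 - (-1)·(-2)) = 2·12 - 2·(-36) + (-1)·4 = 92 ≠ 0.
So rank(O) ≥ 3; since O has 3 columns, rank(O) = 3.
rank(O) = 3 = n, so the pair (A, C) is completely observable.

3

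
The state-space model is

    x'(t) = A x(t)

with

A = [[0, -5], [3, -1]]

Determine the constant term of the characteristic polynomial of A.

15

For a 2×2 matrix, det(sI - A) = s^2 - (tr A)s + det A.
tr A = -1, det A = 15.
So p(s) = s^2 + s + 15.
The constant term is 15.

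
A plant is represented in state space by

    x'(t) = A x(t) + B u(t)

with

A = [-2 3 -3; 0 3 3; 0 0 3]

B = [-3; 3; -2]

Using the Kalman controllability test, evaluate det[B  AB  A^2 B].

AB = [[21], [3], [-6]]
A^2B = [[-15], [-9], [-18]]
Controllability matrix C = [B  AB  A^2B] = [[-3, 21, -15], [3, 3, -9], [-2, -6, -18]]
Expanding along the first row, det(C) = (-3)·(3·(-18) - (-9)·(-6)) - 21·(3·(-18) - (-9)·(-2)) + (-15)·(3·(-6) - 3·(-2)) = (-3)·(-108) - 21·(-72) + (-15)·(-12) = 2016
Since det(C) ≠ 0, rank(C) = 3 and the system is completely controllable.

2016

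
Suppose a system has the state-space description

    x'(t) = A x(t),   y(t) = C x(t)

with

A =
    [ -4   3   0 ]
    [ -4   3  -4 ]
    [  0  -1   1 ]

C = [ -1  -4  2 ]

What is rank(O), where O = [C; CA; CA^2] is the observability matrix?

CA = [[20, -17, 18]]
CA^2 = [[-12, -9, 86]]
Observability matrix O = [C; CA; CA^2] = [[-1, -4, 2], [20, -17, 18], [-12, -9, 86]]
det(O) = (-1)·((-17)·86 - 18·(-9)) - (-4)·(20·86 - 18·(-12)) + 2·(20·(-9) - (-17)·(-12)) = (-1)·(-1300) - (-4)·1936 + 2·(-384) = 8276 ≠ 0, so rank(O) = 3.
rank(O) = 3 = n, so the pair (A, C) is completely observable.

3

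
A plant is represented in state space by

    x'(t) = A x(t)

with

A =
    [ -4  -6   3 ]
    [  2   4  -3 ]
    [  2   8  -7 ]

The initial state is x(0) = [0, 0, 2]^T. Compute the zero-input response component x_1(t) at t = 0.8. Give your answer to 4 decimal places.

0.8171

det(sI - A) = s^3 - (tr A)s^2 + (M11 + M22 + M33)s - det A, where Mii is the 2×2 principal minor of A obtained by deleting row i and column i.
tr A = (-4) + 4 + (-7) = -7; M11 = 4·(-7) - (-3)·8 = -28 - (-24) = -4; M22 = (-4)·(-7) - 3·2 = 28 - 6 = 22; M33 = (-4)·4 - (-6)·2 = -16 - (-12) = -4; sum of minors = 14.
det A = (-4)·(4·(-7) - (-3)·8) - (-6)·(2·(-7) - (-3)·2) + 3·(2·8 - 4·2) = (-4)·(-4) - (-6)·(-8) + 3·8 = -8.
So p(s) = det(sI - A) = s^3 + 7s^2 + 14s + 8.
Rational-root test: any integer root divides 8. Testing small divisors, s = -1 works: p(-1) = -1 + 7 + (-14) + 8 = 0, so (s + 1) is a factor.
Dividing, p(s) = (s + 1)(s^2 + 6s + 8).
Factor s^2 + 6s + 8: two numbers with sum -6 and product 8 are -2 and -4, so s^2 + 6s + 8 = (s + 2)(s + 4).
Hence p(s) = (s + 1) (s + 2) (s + 4), with roots -4, -2, -1.
The eigenvalues -4, -2, -1 are distinct and real, so A is diagonalisable and x(t) = e^{At} x(0) = V diag(e^{λ_i t}) V^{-1} x(0), where the columns of V are the eigenvectors.
λ = -4: A - (-4)I = [[0, -6, 3], [2, 8, -3], [2, 8, -3]]. v must be orthogonal to every row; (row 1) × (row 2) = [-6, 6, 12], so take v_1 = [1, -1, -2]^T.
λ = -2: A - (-2)I = [[-2, -6, 3], [2, 6, -3], [2, 8, -5]]. v must be orthogonal to every row; (row 1) × (row 3) = [6, -4, -4], so take v_2 = [3, -2, -2]^T.
λ = -1: A - (-1)I = [[-3, -6, 3], [2, 5, -3], [2, 8, -6]]. v must be orthogonal to every row; (row 1) × (row 2) = [3, -3, -3], so take v_3 = [-1, 1, 1]^T.
V = [v_1 v_2 v_3] = [[1, 3, -1], [-1, -2, 1], [-2, -2, 1]] has det V = -1, so V^{-1} = adj(V)/det V = [[0, 1, -1], [1, 1, 0], [2, 4, -1]].
Modal coordinates z(0) = V^{-1} x(0): 0·0 + 1·0 + (-1)·2 = -2; 1·0 + 1·0 + 0·2 = 0; 2·0 + 4·0 + (-1)·2 = -2; so z(0) = [-2, 0, -2]^T.
x_1(t) = Σ_i (v_i)_1 · z_i(0) · e^{λ_i t} (row 1 of V times the modal terms).
x_1(0.8) = 1·(-2)·e^{-4·0.8} + 3·0·e^{-2·0.8} + (-1)·(-2)·e^{-1·0.8} = (-2)·0.040762 + 0·0.201897 + 2·0.449329 = 0.8171.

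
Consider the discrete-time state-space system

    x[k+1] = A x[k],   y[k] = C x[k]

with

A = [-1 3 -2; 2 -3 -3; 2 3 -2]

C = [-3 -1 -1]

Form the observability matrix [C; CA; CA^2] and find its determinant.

CA = [[-1, -9, 11]]
CA^2 = [[5, 57, 7]]
Observability matrix O = [C; CA; CA^2] = [[-3, -1, -1], [-1, -9, 11], [5, 57, 7]]
Expanding along the first row, det(O) = (-3)·((-9)·7 - 11·57) - (-1)·((-1)·7 - 11·5) + (-1)·((-1)·57 - (-9)·5) = (-3)·(-690) - (-1)·(-62) + (-1)·(-12) = 2020
Since det(O) ≠ 0, rank(O) = 3 and the system is completely observable.

2020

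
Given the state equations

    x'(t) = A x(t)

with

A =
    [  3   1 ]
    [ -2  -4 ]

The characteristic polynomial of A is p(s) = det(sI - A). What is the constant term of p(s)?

For a 2×2 matrix, det(sI - A) = s^2 - (tr A)s + det A.
tr A = -1, det A = -10.
So p(s) = s^2 + s - 10.
The constant term is -10.

-10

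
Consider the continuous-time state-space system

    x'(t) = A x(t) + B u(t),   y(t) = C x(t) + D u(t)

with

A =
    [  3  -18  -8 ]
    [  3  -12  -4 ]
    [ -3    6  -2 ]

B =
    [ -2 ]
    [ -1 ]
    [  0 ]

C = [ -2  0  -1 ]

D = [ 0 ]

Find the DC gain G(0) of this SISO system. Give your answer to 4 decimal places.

G(0) = C(-A)^{-1}B + D = -C A^{-1} B + D.
det A = -36, so A^{-1} = (1/-36)·adj(A) = [[-4/3, 7/3, 2/3], [-1/2, 5/6, 1/3], [1/2, -1, -1/2]]
A^{-1} B = [1/3, 1/6, 0]^T
C A^{-1} B = -2/3
G(0) = D - C A^{-1} B = 0 - (-2/3) = 2/3 ≈ 0.6667

0.6667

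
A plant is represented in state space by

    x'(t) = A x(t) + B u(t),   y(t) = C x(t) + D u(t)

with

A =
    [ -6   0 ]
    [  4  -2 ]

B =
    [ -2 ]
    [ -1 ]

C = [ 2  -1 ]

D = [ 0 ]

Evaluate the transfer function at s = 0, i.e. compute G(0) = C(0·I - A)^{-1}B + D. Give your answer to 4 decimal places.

0.5000

G(0) = C(-A)^{-1}B + D = -C A^{-1} B + D.
det A = 12, so A^{-1} = (1/12)·adj(A) = [[-1/6, 0], [-1/3, -1/2]]
A^{-1} B = [1/3, 7/6]^T
C A^{-1} B = -1/2
G(0) = D - C A^{-1} B = 0 - (-1/2) = 1/2 ≈ 0.5000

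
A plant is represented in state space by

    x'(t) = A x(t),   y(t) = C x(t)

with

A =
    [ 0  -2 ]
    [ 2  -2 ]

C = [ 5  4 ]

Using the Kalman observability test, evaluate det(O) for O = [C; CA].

-122

CA = [[8, -18]]
Observability matrix O = [C; CA] = [[5, 4], [8, -18]]
det(O) = 5·(-18) - 4·8 = -90 - 32 = -122
Since det(O) ≠ 0, rank(O) = 2 and the system is completely observable.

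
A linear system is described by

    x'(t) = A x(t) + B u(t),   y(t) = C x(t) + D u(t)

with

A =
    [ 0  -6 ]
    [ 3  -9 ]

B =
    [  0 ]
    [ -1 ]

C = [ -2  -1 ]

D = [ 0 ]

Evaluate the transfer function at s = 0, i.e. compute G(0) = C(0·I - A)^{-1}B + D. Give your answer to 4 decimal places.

-0.6667

G(0) = C(-A)^{-1}B + D = -C A^{-1} B + D.
det A = 18, so A^{-1} = (1/18)·adj(A) = [[-1/2, 1/3], [-1/6, 0]]
A^{-1} B = [-1/3, 0]^T
C A^{-1} B = 2/3
G(0) = D - C A^{-1} B = 0 - (2/3) = -2/3 ≈ -0.6667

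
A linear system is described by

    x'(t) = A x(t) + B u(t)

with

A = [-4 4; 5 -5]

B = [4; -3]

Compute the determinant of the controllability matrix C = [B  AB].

AB = [[-28], [35]]
Controllability matrix C = [B  AB] = [[4, -28], [-3, 35]]
det(C) = 4·35 - (-28)·(-3) = 140 - 84 = 56
Since det(C) ≠ 0, rank(C) = 2 and the system is completely controllable.

56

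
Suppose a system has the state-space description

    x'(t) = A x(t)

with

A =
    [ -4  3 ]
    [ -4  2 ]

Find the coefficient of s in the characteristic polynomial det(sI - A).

2

For a 2×2 matrix, det(sI - A) = s^2 - (tr A)s + det A.
tr A = -2, det A = 4.
So p(s) = s^2 + 2s + 4.
The coefficient of s is 2.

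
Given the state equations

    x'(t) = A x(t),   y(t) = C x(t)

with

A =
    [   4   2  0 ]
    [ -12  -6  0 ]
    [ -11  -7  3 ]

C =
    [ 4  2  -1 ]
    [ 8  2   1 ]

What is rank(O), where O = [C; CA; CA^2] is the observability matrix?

2

CA = [[3, 3, -3], [-3, -3, 3]]
CA^2 = [[9, 9, -9], [-9, -9, 9]]
Observability matrix O = [C; CA; CA^2] = [[4, 2, -1], [8, 2, 1], [3, 3, -3], [-3, -3, 3], [9, 9, -9], [-9, -9, 9]]
The columns c1, c2, c3 of O are linearly dependent: -c1 + 3·c2 + 2·c3 = 0 (check each entry), so rank(O) ≤ 2.
The 2×2 minor from rows 1, 2, columns 1, 2 is 4·2 - 2·8 = 8 - 16 = -8 ≠ 0, so rank(O) = 2.
rank(O) = 2 < n = 3, so the pair (A, C) is not completely observable.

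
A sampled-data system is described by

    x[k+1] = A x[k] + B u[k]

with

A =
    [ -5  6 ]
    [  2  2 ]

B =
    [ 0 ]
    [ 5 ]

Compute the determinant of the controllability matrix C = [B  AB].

AB = [[30], [10]]
Controllability matrix C = [B  AB] = [[0, 30], [5, 10]]
det(C) = 0·10 - 30·5 = 0 - 150 = -150
Since det(C) ≠ 0, rank(C) = 2 and the system is completely controllable.

-150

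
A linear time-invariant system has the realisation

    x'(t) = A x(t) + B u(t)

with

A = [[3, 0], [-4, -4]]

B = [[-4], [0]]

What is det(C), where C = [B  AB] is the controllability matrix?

-64

AB = [[-12], [16]]
Controllability matrix C = [B  AB] = [[-4, -12], [0, 16]]
det(C) = (-4)·16 - (-12)·0 = -64 - 0 = -64
Since det(C) ≠ 0, rank(C) = 2 and the system is completely controllable.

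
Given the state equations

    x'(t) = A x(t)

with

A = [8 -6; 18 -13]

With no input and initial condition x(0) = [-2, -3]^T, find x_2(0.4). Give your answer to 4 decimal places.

det(sI - A) = s^2 - (tr A)s + det A, with tr A = 8 + (-13) = -5 and det A = 8·(-13) - (-6)·18 = -104 - (-108) = 4.
So p(s) = det(sI - A) = s^2 + 5s + 4.
Factor s^2 + 5s + 4: two numbers with sum -5 and product 4 are -1 and -4, so s^2 + 5s + 4 = (s + 1)(s + 4).
Hence p(s) = (s + 1) (s + 4), with roots -4, -1.
The eigenvalues -4, -1 are distinct and real, so A is diagonalisable and x(t) = e^{At} x(0) = V diag(e^{λ_i t}) V^{-1} x(0), where the columns of V are the eigenvectors.
λ = -4: A - (-4)I = [[12, -6], [18, -9]]. Row 1 gives 12·v1 + (-6)·v2 = 0, so take v_1 = [-1, -2]^T.
λ = -1: A - (-1)I = [[9, -6], [18, -12]]. Row 1 gives 9·v1 + (-6)·v2 = 0, so take v_2 = [-2, -3]^T.
V = [v_1 v_2] = [[-1, -2], [-2, -3]] has det V = -1, so V^{-1} = adj(V)/det V = [[3, -2], [-2, 1]].
Modal coordinates z(0) = V^{-1} x(0): 3·(-2) + (-2)·(-3) = 0; (-2)·(-2) + 1·(-3) = 1; so z(0) = [0, 1]^T.
x_2(t) = Σ_i (v_i)_2 · z_i(0) · e^{λ_i t} (row 2 of V times the modal terms).
x_2(0.4) = (-2)·0·e^{-4·0.4} + (-3)·1·e^{-1·0.4} = 0·0.201897 + (-3)·0.670320 = -2.0110.

-2.0110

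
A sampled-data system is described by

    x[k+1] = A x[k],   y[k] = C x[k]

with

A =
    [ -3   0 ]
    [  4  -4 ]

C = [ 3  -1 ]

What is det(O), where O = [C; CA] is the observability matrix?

-1

CA = [[-13, 4]]
Observability matrix O = [C; CA] = [[3, -1], [-13, 4]]
det(O) = 3·4 - (-1)·(-13) = 12 - 13 = -1
Since det(O) ≠ 0, rank(O) = 2 and the system is completely observable.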